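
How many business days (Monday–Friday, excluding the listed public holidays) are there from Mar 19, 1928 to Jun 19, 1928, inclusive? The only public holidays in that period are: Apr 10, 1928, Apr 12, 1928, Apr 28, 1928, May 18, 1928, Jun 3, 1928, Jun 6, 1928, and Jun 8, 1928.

Mar 19, 1928 is a Monday.
The range spans 93 days (inclusive of both endpoints).
93 = 7 × 13 + 2, so there are 13 full weeks plus 2 extra days.
Each full week contributes 5 weekdays (Mon–Fri): 13 × 5 = 65.
The 2 extra days are Monday, Tuesday — 2 of them qualify.
Total: 65 + 2 = 67.
Holidays: Apr 10, 1928 (Tue); Apr 12, 1928 (Thu); Apr 28, 1928 (Sat); May 18, 1928 (Fri); Jun 3, 1928 (Sun); Jun 6, 1928 (Wed); Jun 8, 1928 (Fri).
5 of the 7 holidays fall on weekdays; the rest are weekends and were already excluded.
Business days: 67 − 5 = 62.

62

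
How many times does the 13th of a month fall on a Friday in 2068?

3

The 13th falls on a Friday when the month's 13th has weekday Fri.
Jan 13 is Fri ✓; Feb 13 is Mon; Mar 13 is Tue; Apr 13 is Fri ✓; May 13 is Sun; Jun 13 is Wed; Jul 13 is Fri ✓; Aug 13 is Mon; Sep 13 is Thu; Oct 13 is Sat; Nov 13 is Tue; Dec 13 is Thu.
Friday the 13ths: Jan, Apr, Jul.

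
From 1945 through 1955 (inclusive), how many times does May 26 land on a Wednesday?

Day of week of May 26 in each year:
1945: Sat, 1946: Sun, 1947: Mon, 1948: Wed ✓, 1949: Thu, 1950: Fri, 1951: Sat, 1952: Mon, 1953: Tue, 1954: Wed ✓, 1955: Thu
Wednesdays: 1948, 1954.

2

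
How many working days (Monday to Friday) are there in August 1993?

22

Aug 1, 1993 is a Sunday.
The range spans 31 days (inclusive of both endpoints).
31 = 7 × 4 + 3, so there are 4 full weeks plus 3 extra days.
Each full week contributes 5 weekdays (Mon–Fri): 4 × 5 = 20.
The 3 extra days are Sunday, Monday, Tuesday — 2 of them qualify.
Total: 20 + 2 = 22.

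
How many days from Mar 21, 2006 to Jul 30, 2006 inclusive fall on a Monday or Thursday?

Mar 21, 2006 is a Tuesday.
The range spans 132 days (inclusive of both endpoints).
132 = 7 × 18 + 6, so there are 18 full weeks plus 6 extra days.
Each full week contributes 2 days from the set (Mon, Thu): 18 × 2 = 36.
The 6 extra days are Tuesday, Wednesday, Thursday, Friday, Saturday, Sunday — 1 of them qualifies.
Total: 36 + 1 = 37.

37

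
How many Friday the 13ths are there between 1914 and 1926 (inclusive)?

22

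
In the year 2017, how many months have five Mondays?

A month has five Mondays exactly when Monday falls within its first (length − 28) days.
Jan: 31 days, starts Sun → 5 of Sun, Mon, Tue ✓
Feb: 28 days, starts Wed → 5 of (none)
Mar: 31 days, starts Wed → 5 of Wed, Thu, Fri
Apr: 30 days, starts Sat → 5 of Sat, Sun
May: 31 days, starts Mon → 5 of Mon, Tue, Wed ✓
Jun: 30 days, starts Thu → 5 of Thu, Fri
Jul: 31 days, starts Sat → 5 of Sat, Sun, Mon ✓
Aug: 31 days, starts Tue → 5 of Tue, Wed, Thu
Sep: 30 days, starts Fri → 5 of Fri, Sat
Oct: 31 days, starts Sun → 5 of Sun, Mon, Tue ✓
Nov: 30 days, starts Wed → 5 of Wed, Thu
Dec: 31 days, starts Fri → 5 of Fri, Sat, Sun
Months with five Mondays: Jan, May, Jul, Oct.

4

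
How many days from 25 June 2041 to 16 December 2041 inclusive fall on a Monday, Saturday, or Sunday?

75

25 June 2041 is a Tuesday.
That's 175 days from start to end, counting both.
175 = 7 × 25, so the span is exactly 25 full weeks.
Each full week contributes 3 days from the set (Mon, Sat, Sun): 25 × 3 = 75.
Total: 75.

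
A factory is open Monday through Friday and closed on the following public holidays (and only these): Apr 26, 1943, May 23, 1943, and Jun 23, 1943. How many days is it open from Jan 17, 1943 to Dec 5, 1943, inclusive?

228

Jan 17, 1943 is a Sunday.
That's 323 days from start to end, counting both.
323 = 7 × 46 + 1, so there are 46 full weeks plus 1 extra day.
Each full week contributes 5 weekdays (Mon–Fri): 46 × 5 = 230.
The 1 extra day is Sunday — none qualify.
Total: 230 + 0 = 230.
Holidays: Apr 26, 1943 (Mon); May 23, 1943 (Sun); Jun 23, 1943 (Wed).
2 of the 3 holidays fall on weekdays; the rest are weekends and were already excluded.
Business days: 230 − 2 = 228.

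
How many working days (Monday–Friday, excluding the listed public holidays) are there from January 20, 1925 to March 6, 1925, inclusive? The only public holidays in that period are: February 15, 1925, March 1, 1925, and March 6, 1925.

January 20, 1925 is a Tuesday.
The range spans 46 days (inclusive of both endpoints).
46 = 7 × 6 + 4, so there are 6 full weeks plus 4 extra days.
Each full week contributes 5 weekdays (Mon–Fri): 6 × 5 = 30.
The 4 extra days are Tuesday, Wednesday, Thursday, Friday — 4 of them qualify.
Total: 30 + 4 = 34.
Holidays: February 15, 1925 (Sun); March 1, 1925 (Sun); March 6, 1925 (Fri).
1 of the 3 holidays fall on weekdays; the rest are weekends and were already excluded.
Business days: 34 − 1 = 33.

33 working days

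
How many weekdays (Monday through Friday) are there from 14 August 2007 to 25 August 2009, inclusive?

531 weekdays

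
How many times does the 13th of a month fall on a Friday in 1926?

The 13th falls on a Friday when the month's 13th has weekday Fri.
Jan 13 is Wed; Feb 13 is Sat; Mar 13 is Sat; Apr 13 is Tue; May 13 is Thu; Jun 13 is Sun; Jul 13 is Tue; Aug 13 is Fri ✓; Sep 13 is Mon; Oct 13 is Wed; Nov 13 is Sat; Dec 13 is Mon.
Friday the 13ths: Aug.

1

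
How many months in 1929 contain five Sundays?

4

A month has five Sundays exactly when Sunday falls within its first (length − 28) days.
Jan: 31 days, starts Tue → 5 of Tue, Wed, Thu
Feb: 28 days, starts Fri → 5 of (none)
Mar: 31 days, starts Fri → 5 of Fri, Sat, Sun ✓
Apr: 30 days, starts Mon → 5 of Mon, Tue
May: 31 days, starts Wed → 5 of Wed, Thu, Fri
Jun: 30 days, starts Sat → 5 of Sat, Sun ✓
Jul: 31 days, starts Mon → 5 of Mon, Tue, Wed
Aug: 31 days, starts Thu → 5 of Thu, Fri, Sat
Sep: 30 days, starts Sun → 5 of Sun, Mon ✓
Oct: 31 days, starts Tue → 5 of Tue, Wed, Thu
Nov: 30 days, starts Fri → 5 of Fri, Sat
Dec: 31 days, starts Sun → 5 of Sun, Mon, Tue ✓
Months with five Sundays: Mar, Jun, Sep, Dec.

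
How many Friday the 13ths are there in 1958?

1

The 13th falls on a Friday when the month's 13th has weekday Fri.
Jan 13 is Mon; Feb 13 is Thu; Mar 13 is Thu; Apr 13 is Sun; May 13 is Tue; Jun 13 is Fri ✓; Jul 13 is Sun; Aug 13 is Wed; Sep 13 is Sat; Oct 13 is Mon; Nov 13 is Thu; Dec 13 is Sat.
Friday the 13ths: Jun.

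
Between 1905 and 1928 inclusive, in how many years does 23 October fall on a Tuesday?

4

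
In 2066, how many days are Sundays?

2066-01-01 is a Friday.
From 2066-01-01 to 2066-12-31 is 365 days inclusive.
365 = 7 × 52 + 1, so there are 52 full weeks plus 1 extra day.
Each full week contributes one Sunday: 52 so far.
The 1 extra day is Fri — none qualify.
Total: 52 + 0 = 52.

52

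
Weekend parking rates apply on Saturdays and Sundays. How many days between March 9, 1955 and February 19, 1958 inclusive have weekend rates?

March 9, 1955 is a Wednesday.
From March 9, 1955 to February 19, 1958 is 1079 days inclusive.
1079 = 7 × 154 + 1, so there are 154 full weeks plus 1 extra day.
Each full week contributes 2 weekend days (Sat, Sun): 154 × 2 = 308.
The 1 extra day is Wednesday — none qualify.
Total: 308 + 0 = 308.

308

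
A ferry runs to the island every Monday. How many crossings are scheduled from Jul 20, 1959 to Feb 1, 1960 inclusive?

Jul 20, 1959 is a Monday.
From Jul 20, 1959 to Feb 1, 1960 is 197 days inclusive.
197 = 7 × 28 + 1, so there are 28 full weeks plus 1 extra day.
Each full week contributes one Monday: 28 so far.
The 1 extra day is Monday — 1 of them qualifies.
Total: 28 + 1 = 29.

29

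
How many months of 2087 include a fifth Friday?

4

A month has five Fridays exactly when Friday falls within its first (length − 28) days.
Jan: 31 days, starts Wed → 5 of Wed, Thu, Fri ✓
Feb: 28 days, starts Sat → 5 of (none)
Mar: 31 days, starts Sat → 5 of Sat, Sun, Mon
Apr: 30 days, starts Tue → 5 of Tue, Wed
May: 31 days, starts Thu → 5 of Thu, Fri, Sat ✓
Jun: 30 days, starts Sun → 5 of Sun, Mon
Jul: 31 days, starts Tue → 5 of Tue, Wed, Thu
Aug: 31 days, starts Fri → 5 of Fri, Sat, Sun ✓
Sep: 30 days, starts Mon → 5 of Mon, Tue
Oct: 31 days, starts Wed → 5 of Wed, Thu, Fri ✓
Nov: 30 days, starts Sat → 5 of Sat, Sun
Dec: 31 days, starts Mon → 5 of Mon, Tue, Wed
Months with five Fridays: Jan, May, Aug, Oct.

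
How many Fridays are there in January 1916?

4

1 January 1916 is a Saturday.
The range spans 31 days (inclusive of both endpoints).
31 = 7 × 4 + 3, so there are 4 full weeks plus 3 extra days.
Each full week contributes one Friday: 4 so far.
The 3 extra days are Sat, Sun, Mon — none qualify.
Total: 4 + 0 = 4.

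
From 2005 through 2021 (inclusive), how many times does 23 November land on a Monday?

3

Day of week of November 23 in each year:
2005: Wed, 2006: Thu, 2007: Fri, 2008: Sun, 2009: Mon ✓, 2010: Tue, 2011: Wed, 2012: Fri, 2013: Sat, 2014: Sun, 2015: Mon ✓, 2016: Wed, 2017: Thu, 2018: Fri, 2019: Sat, 2020: Mon ✓, 2021: Tue
Mondays: 2009, 2015, 2020.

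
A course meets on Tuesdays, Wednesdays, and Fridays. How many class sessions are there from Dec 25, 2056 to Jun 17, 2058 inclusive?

231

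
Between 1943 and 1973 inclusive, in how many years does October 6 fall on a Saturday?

Day of week of October 6 in each year:
1943: Wed, 1944: Fri, 1945: Sat ✓, 1946: Sun, 1947: Mon, 1948: Wed, 1949: Thu, 1950: Fri, 1951: Sat ✓, 1952: Mon, 1953: Tue, 1954: Wed, 1955: Thu, 1956: Sat ✓, 1957: Sun, 1958: Mon, 1959: Tue, 1960: Thu, 1961: Fri, 1962: Sat ✓, 1963: Sun, 1964: Tue, 1965: Wed, 1966: Thu, 1967: Fri, 1968: Sun, 1969: Mon, 1970: Tue, 1971: Wed, 1972: Fri, 1973: Sat ✓
Saturdays: 1945, 1951, 1956, 1962, 1973.

5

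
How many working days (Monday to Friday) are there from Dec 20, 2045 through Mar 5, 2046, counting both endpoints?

54

Dec 20, 2045 is a Wednesday.
That's 76 days from start to end, counting both.
76 = 7 × 10 + 6, so there are 10 full weeks plus 6 extra days.
Each full week contributes 5 weekdays (Mon–Fri): 10 × 5 = 50.
The 6 extra days are Wed, Thu, Fri, Sat, Sun, Mon — 4 of them qualify.
Total: 50 + 4 = 54.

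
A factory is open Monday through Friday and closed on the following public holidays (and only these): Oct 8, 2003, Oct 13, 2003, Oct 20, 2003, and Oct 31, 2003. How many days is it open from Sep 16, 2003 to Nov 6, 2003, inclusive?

Sep 16, 2003 is a Tuesday.
From Sep 16, 2003 to Nov 6, 2003 is 52 days inclusive.
52 = 7 × 7 + 3, so there are 7 full weeks plus 3 extra days.
Each full week contributes 5 weekdays (Mon–Fri): 7 × 5 = 35.
The 3 extra days are Tuesday, Wednesday, Thursday — 3 of them qualify.
Total: 35 + 3 = 38.
Holidays: Oct 8, 2003 (Wed); Oct 13, 2003 (Mon); Oct 20, 2003 (Mon); Oct 31, 2003 (Fri).
All 4 holidays fall on weekdays, so subtract 4.
Business days: 38 − 4 = 34.

34 working days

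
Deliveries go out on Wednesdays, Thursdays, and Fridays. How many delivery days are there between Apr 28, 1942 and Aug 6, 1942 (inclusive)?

44

Apr 28, 1942 is a Tuesday.
From Apr 28, 1942 to Aug 6, 1942 is 101 days inclusive.
101 = 7 × 14 + 3, so there are 14 full weeks plus 3 extra days.
Each full week contributes 3 days from the set (Wed, Thu, Fri): 14 × 3 = 42.
The 3 extra days are Tuesday, Wednesday, Thursday — 2 of them qualify.
Total: 42 + 2 = 44.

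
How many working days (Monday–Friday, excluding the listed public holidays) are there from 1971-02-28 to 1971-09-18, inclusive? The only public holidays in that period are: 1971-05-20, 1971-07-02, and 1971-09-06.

142

1971-02-28 is a Sunday.
That's 203 days from start to end, counting both.
203 = 7 × 29, so the span is exactly 29 full weeks.
Each full week contributes 5 weekdays (Mon–Fri): 29 × 5 = 145.
Holidays: 1971-05-20 (Thu); 1971-07-02 (Fri); 1971-09-06 (Mon).
All 3 holidays fall on weekdays, so subtract 3.
Business days: 145 − 3 = 142.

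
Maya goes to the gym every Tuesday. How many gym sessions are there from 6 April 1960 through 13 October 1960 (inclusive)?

6 April 1960 is a Wednesday.
From 6 April 1960 to 13 October 1960 is 191 days inclusive.
191 = 7 × 27 + 2, so there are 27 full weeks plus 2 extra days.
Each full week contributes one Tuesday: 27 so far.
The 2 extra days are Wednesday, Thursday — none qualify.
Total: 27 + 0 = 27.

27 Tuesdays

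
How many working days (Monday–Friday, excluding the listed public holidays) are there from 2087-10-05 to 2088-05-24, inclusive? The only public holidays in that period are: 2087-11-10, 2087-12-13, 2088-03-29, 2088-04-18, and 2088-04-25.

2087-10-05 is a Sunday.
That's 233 days from start to end, counting both.
233 = 7 × 33 + 2, so there are 33 full weeks plus 2 extra days.
Each full week contributes 5 weekdays (Mon–Fri): 33 × 5 = 165.
The 2 extra days are Sun, Mon — 1 of them qualifies.
Total: 165 + 1 = 166.
Holidays: 2087-11-10 (Mon); 2087-12-13 (Sat); 2088-03-29 (Mon); 2088-04-18 (Sun); 2088-04-25 (Sun).
2 of the 5 holidays fall on weekdays; the rest are weekends and were already excluded.
Business days: 166 − 2 = 164.

164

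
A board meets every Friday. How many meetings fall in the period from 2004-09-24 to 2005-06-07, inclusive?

37

2004-09-24 is a Friday.
The range spans 257 days (inclusive of both endpoints).
257 = 7 × 36 + 5, so there are 36 full weeks plus 5 extra days.
Each full week contributes one Friday: 36 so far.
The 5 extra days are Fri, Sat, Sun, Mon, Tue — 1 of them qualifies.
Total: 36 + 1 = 37.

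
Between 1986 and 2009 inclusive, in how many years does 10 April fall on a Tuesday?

Day of week of April 10 in each year:
1986: Thu, 1987: Fri, 1988: Sun, 1989: Mon, 1990: Tue ✓, 1991: Wed, 1992: Fri, 1993: Sat, 1994: Sun, 1995: Mon, 1996: Wed, 1997: Thu, 1998: Fri, 1999: Sat, 2000: Mon, 2001: Tue ✓, 2002: Wed, 2003: Thu, 2004: Sat, 2005: Sun, 2006: Mon, 2007: Tue ✓, 2008: Thu, 2009: Fri
Tuesdays: 1990, 2001, 2007.

3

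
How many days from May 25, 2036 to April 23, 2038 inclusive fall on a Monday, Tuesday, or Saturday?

May 25, 2036 is a Sunday.
That's 699 days from start to end, counting both.
699 = 7 × 99 + 6, so there are 99 full weeks plus 6 extra days.
Each full week contributes 3 days from the set (Mon, Tue, Sat): 99 × 3 = 297.
The 6 extra days are Sunday, Monday, Tuesday, Wednesday, Thursday, Friday — 2 of them qualify.
Total: 297 + 2 = 299.

299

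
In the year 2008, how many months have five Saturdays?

4

A month has five Saturdays exactly when Saturday falls within its first (length − 28) days.
Jan: 31 days, starts Tue → 5 of Tue, Wed, Thu
Feb: 29 days, starts Fri → 5 of Fri
Mar: 31 days, starts Sat → 5 of Sat, Sun, Mon ✓
Apr: 30 days, starts Tue → 5 of Tue, Wed
May: 31 days, starts Thu → 5 of Thu, Fri, Sat ✓
Jun: 30 days, starts Sun → 5 of Sun, Mon
Jul: 31 days, starts Tue → 5 of Tue, Wed, Thu
Aug: 31 days, starts Fri → 5 of Fri, Sat, Sun ✓
Sep: 30 days, starts Mon → 5 of Mon, Tue
Oct: 31 days, starts Wed → 5 of Wed, Thu, Fri
Nov: 30 days, starts Sat → 5 of Sat, Sun ✓
Dec: 31 days, starts Mon → 5 of Mon, Tue, Wed
Months with five Saturdays: Mar, May, Aug, Nov.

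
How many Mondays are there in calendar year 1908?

January 1, 1908 is a Wednesday.
The range spans 366 days (inclusive of both endpoints).
366 = 7 × 52 + 2, so there are 52 full weeks plus 2 extra days.
Each full week contributes one Monday: 52 so far.
The 2 extra days are Wednesday, Thursday — none qualify.
Total: 52 + 0 = 52.

52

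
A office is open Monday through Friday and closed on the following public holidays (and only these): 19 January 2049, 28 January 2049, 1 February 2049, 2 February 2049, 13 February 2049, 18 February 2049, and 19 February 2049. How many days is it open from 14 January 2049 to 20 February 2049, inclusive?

21 working days

14 January 2049 is a Thursday.
The range spans 38 days (inclusive of both endpoints).
38 = 7 × 5 + 3, so there are 5 full weeks plus 3 extra days.
Each full week contributes 5 weekdays (Mon–Fri): 5 × 5 = 25.
The 3 extra days are Thursday, Friday, Saturday — 2 of them qualify.
Total: 25 + 2 = 27.
Holidays: 19 January 2049 (Tue); 28 January 2049 (Thu); 1 February 2049 (Mon); 2 February 2049 (Tue); 13 February 2049 (Sat); 18 February 2049 (Thu); 19 February 2049 (Fri).
6 of the 7 holidays fall on weekdays; the rest are weekends and were already excluded.
Business days: 27 − 6 = 21.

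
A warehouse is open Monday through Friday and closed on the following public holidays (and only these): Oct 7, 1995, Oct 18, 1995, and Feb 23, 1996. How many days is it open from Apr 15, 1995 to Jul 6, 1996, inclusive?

318 business days

Apr 15, 1995 is a Saturday.
From Apr 15, 1995 to Jul 6, 1996 is 449 days inclusive.
449 = 7 × 64 + 1, so there are 64 full weeks plus 1 extra day.
Each full week contributes 5 weekdays (Mon–Fri): 64 × 5 = 320.
The 1 extra day is Sat — none qualify.
Total: 320 + 0 = 320.
Holidays: Oct 7, 1995 (Sat); Oct 18, 1995 (Wed); Feb 23, 1996 (Fri).
2 of the 3 holidays fall on weekdays; the rest are weekends and were already excluded.
Business days: 320 − 2 = 318.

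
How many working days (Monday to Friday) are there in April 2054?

2054-04-01 is a Wednesday.
From 2054-04-01 to 2054-04-30 is 30 days inclusive.
30 = 7 × 4 + 2, so there are 4 full weeks plus 2 extra days.
Each full week contributes 5 weekdays (Mon–Fri): 4 × 5 = 20.
The 2 extra days are Wed, Thu — 2 of them qualify.
Total: 20 + 2 = 22.

22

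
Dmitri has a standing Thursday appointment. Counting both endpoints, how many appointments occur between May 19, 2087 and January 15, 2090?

May 19, 2087 is a Monday.
That's 973 days from start to end, counting both.
973 = 7 × 139, so the span is exactly 139 full weeks.
Each full week contributes one Thursday: 139 so far.
Total: 139.

139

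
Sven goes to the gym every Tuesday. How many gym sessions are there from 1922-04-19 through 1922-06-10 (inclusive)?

7

1922-04-19 is a Wednesday.
That's 53 days from start to end, counting both.
53 = 7 × 7 + 4, so there are 7 full weeks plus 4 extra days.
Each full week contributes one Tuesday: 7 so far.
The 4 extra days are Wed, Thu, Fri, Sat — none qualify.
Total: 7 + 0 = 7.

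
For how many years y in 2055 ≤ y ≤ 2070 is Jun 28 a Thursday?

3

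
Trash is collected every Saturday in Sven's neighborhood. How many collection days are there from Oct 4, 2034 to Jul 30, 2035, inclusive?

43 Saturdays

Oct 4, 2034 is a Wednesday.
That's 300 days from start to end, counting both.
300 = 7 × 42 + 6, so there are 42 full weeks plus 6 extra days.
Each full week contributes one Saturday: 42 so far.
The 6 extra days are Wed, Thu, Fri, Sat, Sun, Mon — 1 of them qualifies.
Total: 42 + 1 = 43.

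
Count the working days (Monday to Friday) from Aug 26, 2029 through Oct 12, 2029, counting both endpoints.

Aug 26, 2029 is a Sunday.
The range spans 48 days (inclusive of both endpoints).
48 = 7 × 6 + 6, so there are 6 full weeks plus 6 extra days.
Each full week contributes 5 weekdays (Mon–Fri): 6 × 5 = 30.
The 6 extra days are Sun, Mon, Tue, Wed, Thu, Fri — 5 of them qualify.
Total: 30 + 5 = 35.

35 weekdays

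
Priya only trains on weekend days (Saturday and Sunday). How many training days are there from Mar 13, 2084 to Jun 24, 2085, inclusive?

134

Mar 13, 2084 is a Monday.
That's 469 days from start to end, counting both.
469 = 7 × 67, so the span is exactly 67 full weeks.
Each full week contributes 2 weekend days (Sat, Sun): 67 × 2 = 134.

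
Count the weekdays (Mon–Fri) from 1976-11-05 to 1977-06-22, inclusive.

164

1976-11-05 is a Friday.
The range spans 230 days (inclusive of both endpoints).
230 = 7 × 32 + 6, so there are 32 full weeks plus 6 extra days.
Each full week contributes 5 weekdays (Mon–Fri): 32 × 5 = 160.
The 6 extra days are Friday, Saturday, Sunday, Monday, Tuesday, Wednesday — 4 of them qualify.
Total: 160 + 4 = 164.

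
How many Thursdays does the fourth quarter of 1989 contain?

13

1 October 1989 is a Sunday.
That's 92 days from start to end, counting both.
92 = 7 × 13 + 1, so there are 13 full weeks plus 1 extra day.
Each full week contributes one Thursday: 13 so far.
The 1 extra day is Sun — none qualify.
Total: 13 + 0 = 13.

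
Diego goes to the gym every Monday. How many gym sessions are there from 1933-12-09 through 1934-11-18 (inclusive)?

1933-12-09 is a Saturday.
That's 345 days from start to end, counting both.
345 = 7 × 49 + 2, so there are 49 full weeks plus 2 extra days.
Each full week contributes one Monday: 49 so far.
The 2 extra days are Sat, Sun — none qualify.
Total: 49 + 0 = 49.

49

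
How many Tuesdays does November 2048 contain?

November 1, 2048 is a Sunday.
From November 1, 2048 to November 30, 2048 is 30 days inclusive.
30 = 7 × 4 + 2, so there are 4 full weeks plus 2 extra days.
Each full week contributes one Tuesday: 4 so far.
The 2 extra days are Sun, Mon — none qualify.
Total: 4 + 0 = 4.

4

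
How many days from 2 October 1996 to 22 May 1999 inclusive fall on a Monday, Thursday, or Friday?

413

2 October 1996 is a Wednesday.
That's 963 days from start to end, counting both.
963 = 7 × 137 + 4, so there are 137 full weeks plus 4 extra days.
Each full week contributes 3 days from the set (Mon, Thu, Fri): 137 × 3 = 411.
The 4 extra days are Wed, Thu, Fri, Sat — 2 of them qualify.
Total: 411 + 2 = 413.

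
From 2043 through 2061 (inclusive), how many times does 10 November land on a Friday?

3

Day of week of November 10 in each year:
2043: Tue, 2044: Thu, 2045: Fri ✓, 2046: Sat, 2047: Sun, 2048: Tue, 2049: Wed, 2050: Thu, 2051: Fri ✓, 2052: Sun, 2053: Mon, 2054: Tue, 2055: Wed, 2056: Fri ✓, 2057: Sat, 2058: Sun, 2059: Mon, 2060: Wed, 2061: Thu
Fridays: 2045, 2051, 2056.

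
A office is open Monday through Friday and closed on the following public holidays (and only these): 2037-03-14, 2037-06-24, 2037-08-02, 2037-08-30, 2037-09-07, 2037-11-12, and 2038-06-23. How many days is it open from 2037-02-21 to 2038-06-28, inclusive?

347

2037-02-21 is a Saturday.
That's 493 days from start to end, counting both.
493 = 7 × 70 + 3, so there are 70 full weeks plus 3 extra days.
Each full week contributes 5 weekdays (Mon–Fri): 70 × 5 = 350.
The 3 extra days are Sat, Sun, Mon — 1 of them qualifies.
Total: 350 + 1 = 351.
Holidays: 2037-03-14 (Sat); 2037-06-24 (Wed); 2037-08-02 (Sun); 2037-08-30 (Sun); 2037-09-07 (Mon); 2037-11-12 (Thu); 2038-06-23 (Wed).
4 of the 7 holidays fall on weekdays; the rest are weekends and were already excluded.
Business days: 351 − 4 = 347.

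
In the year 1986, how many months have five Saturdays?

A month has five Saturdays exactly when Saturday falls within its first (length − 28) days.
Jan: 31 days, starts Wed → 5 of Wed, Thu, Fri
Feb: 28 days, starts Sat → 5 of (none)
Mar: 31 days, starts Sat → 5 of Sat, Sun, Mon ✓
Apr: 30 days, starts Tue → 5 of Tue, Wed
May: 31 days, starts Thu → 5 of Thu, Fri, Sat ✓
Jun: 30 days, starts Sun → 5 of Sun, Mon
Jul: 31 days, starts Tue → 5 of Tue, Wed, Thu
Aug: 31 days, starts Fri → 5 of Fri, Sat, Sun ✓
Sep: 30 days, starts Mon → 5 of Mon, Tue
Oct: 31 days, starts Wed → 5 of Wed, Thu, Fri
Nov: 30 days, starts Sat → 5 of Sat, Sun ✓
Dec: 31 days, starts Mon → 5 of Mon, Tue, Wed
Months with five Saturdays: Mar, May, Aug, Nov.

4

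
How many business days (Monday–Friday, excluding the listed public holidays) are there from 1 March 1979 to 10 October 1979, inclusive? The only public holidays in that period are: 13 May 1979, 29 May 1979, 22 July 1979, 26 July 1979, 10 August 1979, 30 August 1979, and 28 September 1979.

1 March 1979 is a Thursday.
The range spans 224 days (inclusive of both endpoints).
224 = 7 × 32, so the span is exactly 32 full weeks.
Each full week contributes 5 weekdays (Mon–Fri): 32 × 5 = 160.
Holidays: 13 May 1979 (Sun); 29 May 1979 (Tue); 22 July 1979 (Sun); 26 July 1979 (Thu); 10 August 1979 (Fri); 30 August 1979 (Thu); 28 September 1979 (Fri).
5 of the 7 holidays fall on weekdays; the rest are weekends and were already excluded.
Business days: 160 − 5 = 155.

155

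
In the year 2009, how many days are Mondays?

2009-01-01 is a Thursday.
That's 365 days from start to end, counting both.
365 = 7 × 52 + 1, so there are 52 full weeks plus 1 extra day.
Each full week contributes one Monday: 52 so far.
The 1 extra day is Thursday — none qualify.
Total: 52 + 0 = 52.

52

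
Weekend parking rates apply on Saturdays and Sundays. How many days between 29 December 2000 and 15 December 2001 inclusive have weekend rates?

101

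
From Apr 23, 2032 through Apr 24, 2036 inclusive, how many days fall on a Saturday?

209 Saturdays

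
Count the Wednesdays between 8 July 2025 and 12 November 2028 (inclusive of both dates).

175 Wednesdays

8 July 2025 is a Tuesday.
The range spans 1224 days (inclusive of both endpoints).
1224 = 7 × 174 + 6, so there are 174 full weeks plus 6 extra days.
Each full week contributes one Wednesday: 174 so far.
The 6 extra days are Tue, Wed, Thu, Fri, Sat, Sun — 1 of them qualifies.
Total: 174 + 1 = 175.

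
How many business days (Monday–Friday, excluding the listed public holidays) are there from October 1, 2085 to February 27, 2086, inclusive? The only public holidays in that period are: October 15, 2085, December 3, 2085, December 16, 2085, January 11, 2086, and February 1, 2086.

104 business days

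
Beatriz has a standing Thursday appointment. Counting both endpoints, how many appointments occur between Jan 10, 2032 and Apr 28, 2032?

15

Jan 10, 2032 is a Saturday.
The range spans 110 days (inclusive of both endpoints).
110 = 7 × 15 + 5, so there are 15 full weeks plus 5 extra days.
Each full week contributes one Thursday: 15 so far.
The 5 extra days are Saturday, Sunday, Monday, Tuesday, Wednesday — none qualify.
Total: 15 + 0 = 15.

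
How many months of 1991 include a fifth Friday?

4

A month has five Fridays exactly when Friday falls within its first (length − 28) days.
Jan: 31 days, starts Tue → 5 of Tue, Wed, Thu
Feb: 28 days, starts Fri → 5 of (none)
Mar: 31 days, starts Fri → 5 of Fri, Sat, Sun ✓
Apr: 30 days, starts Mon → 5 of Mon, Tue
May: 31 days, starts Wed → 5 of Wed, Thu, Fri ✓
Jun: 30 days, starts Sat → 5 of Sat, Sun
Jul: 31 days, starts Mon → 5 of Mon, Tue, Wed
Aug: 31 days, starts Thu → 5 of Thu, Fri, Sat ✓
Sep: 30 days, starts Sun → 5 of Sun, Mon
Oct: 31 days, starts Tue → 5 of Tue, Wed, Thu
Nov: 30 days, starts Fri → 5 of Fri, Sat ✓
Dec: 31 days, starts Sun → 5 of Sun, Mon, Tue
Months with five Fridays: Mar, May, Aug, Nov.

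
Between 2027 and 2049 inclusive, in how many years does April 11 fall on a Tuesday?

Day of week of April 11 in each year:
2027: Sun, 2028: Tue ✓, 2029: Wed, 2030: Thu, 2031: Fri, 2032: Sun, 2033: Mon, 2034: Tue ✓, 2035: Wed, 2036: Fri, 2037: Sat, 2038: Sun, 2039: Mon, 2040: Wed, 2041: Thu, 2042: Fri, 2043: Sat, 2044: Mon, 2045: Tue ✓, 2046: Wed, 2047: Thu, 2048: Sat, 2049: Sun
Tuesdays: 2028, 2034, 2045.

3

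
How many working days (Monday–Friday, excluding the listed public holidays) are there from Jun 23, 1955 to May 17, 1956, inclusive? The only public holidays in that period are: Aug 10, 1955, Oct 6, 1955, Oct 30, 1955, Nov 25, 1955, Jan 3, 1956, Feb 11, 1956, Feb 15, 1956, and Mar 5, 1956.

Jun 23, 1955 is a Thursday.
The range spans 330 days (inclusive of both endpoints).
330 = 7 × 47 + 1, so there are 47 full weeks plus 1 extra day.
Each full week contributes 5 weekdays (Mon–Fri): 47 × 5 = 235.
The 1 extra day is Thursday — 1 of them qualifies.
Total: 235 + 1 = 236.
Holidays: Aug 10, 1955 (Wed); Oct 6, 1955 (Thu); Oct 30, 1955 (Sun); Nov 25, 1955 (Fri); Jan 3, 1956 (Tue); Feb 11, 1956 (Sat); Feb 15, 1956 (Wed); Mar 5, 1956 (Mon).
6 of the 8 holidays fall on weekdays; the rest are weekends and were already excluded.
Business days: 236 − 6 = 230.

230 working days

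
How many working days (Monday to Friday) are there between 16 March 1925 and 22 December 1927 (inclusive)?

724

16 March 1925 is a Monday.
The range spans 1012 days (inclusive of both endpoints).
1012 = 7 × 144 + 4, so there are 144 full weeks plus 4 extra days.
Each full week contributes 5 weekdays (Mon–Fri): 144 × 5 = 720.
The 4 extra days are Mon, Tue, Wed, Thu — 4 of them qualify.
Total: 720 + 4 = 724.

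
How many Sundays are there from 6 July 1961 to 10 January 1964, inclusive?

6 July 1961 is a Thursday.
The range spans 919 days (inclusive of both endpoints).
919 = 7 × 131 + 2, so there are 131 full weeks plus 2 extra days.
Each full week contributes one Sunday: 131 so far.
The 2 extra days are Thursday, Friday — none qualify.
Total: 131 + 0 = 131.

131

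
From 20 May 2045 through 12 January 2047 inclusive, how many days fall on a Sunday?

86 Sundays

20 May 2045 is a Saturday.
That's 603 days from start to end, counting both.
603 = 7 × 86 + 1, so there are 86 full weeks plus 1 extra day.
Each full week contributes one Sunday: 86 so far.
The 1 extra day is Saturday — none qualify.
Total: 86 + 0 = 86.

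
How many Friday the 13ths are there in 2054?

3

The 13th falls on a Friday when the month's 13th has weekday Fri.
Jan 13 is Tue; Feb 13 is Fri ✓; Mar 13 is Fri ✓; Apr 13 is Mon; May 13 is Wed; Jun 13 is Sat; Jul 13 is Mon; Aug 13 is Thu; Sep 13 is Sun; Oct 13 is Tue; Nov 13 is Fri ✓; Dec 13 is Sun.
Friday the 13ths: Feb, Mar, Nov.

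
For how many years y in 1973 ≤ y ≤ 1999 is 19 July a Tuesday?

Day of week of July 19 in each year:
1973: Thu, 1974: Fri, 1975: Sat, 1976: Mon, 1977: Tue ✓, 1978: Wed, 1979: Thu, 1980: Sat, 1981: Sun, 1982: Mon, 1983: Tue ✓, 1984: Thu, 1985: Fri, 1986: Sat, 1987: Sun, 1988: Tue ✓, 1989: Wed, 1990: Thu, 1991: Fri, 1992: Sun, 1993: Mon, 1994: Tue ✓, 1995: Wed, 1996: Fri, 1997: Sat, 1998: Sun, 1999: Mon
Tuesdays: 1977, 1983, 1988, 1994.

4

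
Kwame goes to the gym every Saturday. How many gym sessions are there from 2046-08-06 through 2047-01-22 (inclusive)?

24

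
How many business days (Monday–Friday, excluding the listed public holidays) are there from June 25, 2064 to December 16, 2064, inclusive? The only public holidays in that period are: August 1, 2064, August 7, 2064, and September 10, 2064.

June 25, 2064 is a Wednesday.
That's 175 days from start to end, counting both.
175 = 7 × 25, so the span is exactly 25 full weeks.
Each full week contributes 5 weekdays (Mon–Fri): 25 × 5 = 125.
Holidays: August 1, 2064 (Fri); August 7, 2064 (Thu); September 10, 2064 (Wed).
All 3 holidays fall on weekdays, so subtract 3.
Business days: 125 − 3 = 122.

122 business days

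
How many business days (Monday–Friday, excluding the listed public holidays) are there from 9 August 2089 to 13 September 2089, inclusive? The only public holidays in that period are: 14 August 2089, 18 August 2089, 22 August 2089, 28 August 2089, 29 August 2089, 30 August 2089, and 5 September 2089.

9 August 2089 is a Tuesday.
That's 36 days from start to end, counting both.
36 = 7 × 5 + 1, so there are 5 full weeks plus 1 extra day.
Each full week contributes 5 weekdays (Mon–Fri): 5 × 5 = 25.
The 1 extra day is Tuesday — 1 of them qualifies.
Total: 25 + 1 = 26.
Holidays: 14 August 2089 (Sun); 18 August 2089 (Thu); 22 August 2089 (Mon); 28 August 2089 (Sun); 29 August 2089 (Mon); 30 August 2089 (Tue); 5 September 2089 (Mon).
5 of the 7 holidays fall on weekdays; the rest are weekends and were already excluded.
Business days: 26 − 5 = 21.

21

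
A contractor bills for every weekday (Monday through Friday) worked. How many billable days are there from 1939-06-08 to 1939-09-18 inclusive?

73

1939-06-08 is a Thursday.
That's 103 days from start to end, counting both.
103 = 7 × 14 + 5, so there are 14 full weeks plus 5 extra days.
Each full week contributes 5 weekdays (Mon–Fri): 14 × 5 = 70.
The 5 extra days are Thursday, Friday, Saturday, Sunday, Monday — 3 of them qualify.
Total: 70 + 3 = 73.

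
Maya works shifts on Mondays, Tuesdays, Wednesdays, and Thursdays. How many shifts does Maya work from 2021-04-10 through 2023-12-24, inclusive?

564

2021-04-10 is a Saturday.
From 2021-04-10 to 2023-12-24 is 989 days inclusive.
989 = 7 × 141 + 2, so there are 141 full weeks plus 2 extra days.
Each full week contributes 4 days from the set (Mon, Tue, Wed, Thu): 141 × 4 = 564.
The 2 extra days are Saturday, Sunday — none qualify.
Total: 564 + 0 = 564.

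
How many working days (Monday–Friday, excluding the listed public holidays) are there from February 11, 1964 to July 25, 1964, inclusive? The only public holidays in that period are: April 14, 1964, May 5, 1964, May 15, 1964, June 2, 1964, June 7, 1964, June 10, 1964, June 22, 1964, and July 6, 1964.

112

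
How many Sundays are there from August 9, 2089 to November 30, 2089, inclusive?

August 9, 2089 is a Tuesday.
The range spans 114 days (inclusive of both endpoints).
114 = 7 × 16 + 2, so there are 16 full weeks plus 2 extra days.
Each full week contributes one Sunday: 16 so far.
The 2 extra days are Tuesday, Wednesday — none qualify.
Total: 16 + 0 = 16.

16 Sundays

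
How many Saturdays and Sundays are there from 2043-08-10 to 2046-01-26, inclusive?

2043-08-10 is a Monday.
The range spans 901 days (inclusive of both endpoints).
901 = 7 × 128 + 5, so there are 128 full weeks plus 5 extra days.
Each full week contributes 2 weekend days (Sat, Sun): 128 × 2 = 256.
The 5 extra days are Monday, Tuesday, Wednesday, Thursday, Friday — none qualify.
Total: 256 + 0 = 256.

256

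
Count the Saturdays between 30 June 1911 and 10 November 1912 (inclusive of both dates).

30 June 1911 is a Friday.
That's 500 days from start to end, counting both.
500 = 7 × 71 + 3, so there are 71 full weeks plus 3 extra days.
Each full week contributes one Saturday: 71 so far.
The 3 extra days are Friday, Saturday, Sunday — 1 of them qualifies.
Total: 71 + 1 = 72.

72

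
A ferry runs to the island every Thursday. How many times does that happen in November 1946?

1 November 1946 is a Friday.
That's 30 days from start to end, counting both.
30 = 7 × 4 + 2, so there are 4 full weeks plus 2 extra days.
Each full week contributes one Thursday: 4 so far.
The 2 extra days are Fri, Sat — none qualify.
Total: 4 + 0 = 4.

4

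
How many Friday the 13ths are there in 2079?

2

The 13th falls on a Friday when the month's 13th has weekday Fri.
Jan 13 is Fri ✓; Feb 13 is Mon; Mar 13 is Mon; Apr 13 is Thu; May 13 is Sat; Jun 13 is Tue; Jul 13 is Thu; Aug 13 is Sun; Sep 13 is Wed; Oct 13 is Fri ✓; Nov 13 is Mon; Dec 13 is Wed.
Friday the 13ths: Jan, Oct.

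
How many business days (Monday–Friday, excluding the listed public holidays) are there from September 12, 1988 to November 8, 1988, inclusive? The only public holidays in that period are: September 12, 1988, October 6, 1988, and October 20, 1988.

39 business days

September 12, 1988 is a Monday.
That's 58 days from start to end, counting both.
58 = 7 × 8 + 2, so there are 8 full weeks plus 2 extra days.
Each full week contributes 5 weekdays (Mon–Fri): 8 × 5 = 40.
The 2 extra days are Mon, Tue — 2 of them qualify.
Total: 40 + 2 = 42.
Holidays: September 12, 1988 (Mon); October 6, 1988 (Thu); October 20, 1988 (Thu).
All 3 holidays fall on weekdays, so subtract 3.
Business days: 42 − 3 = 39.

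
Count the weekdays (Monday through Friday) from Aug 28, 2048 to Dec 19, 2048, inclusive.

Aug 28, 2048 is a Friday.
That's 114 days from start to end, counting both.
114 = 7 × 16 + 2, so there are 16 full weeks plus 2 extra days.
Each full week contributes 5 weekdays (Mon–Fri): 16 × 5 = 80.
The 2 extra days are Friday, Saturday — 1 of them qualifies.
Total: 80 + 1 = 81.

81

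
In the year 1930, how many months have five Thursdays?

4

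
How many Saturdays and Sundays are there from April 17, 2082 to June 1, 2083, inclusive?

118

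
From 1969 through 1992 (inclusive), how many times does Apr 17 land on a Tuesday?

4

Day of week of April 17 in each year:
1969: Thu, 1970: Fri, 1971: Sat, 1972: Mon, 1973: Tue ✓, 1974: Wed, 1975: Thu, 1976: Sat, 1977: Sun, 1978: Mon, 1979: Tue ✓, 1980: Thu, 1981: Fri, 1982: Sat, 1983: Sun, 1984: Tue ✓, 1985: Wed, 1986: Thu, 1987: Fri, 1988: Sun, 1989: Mon, 1990: Tue ✓, 1991: Wed, 1992: Fri
Tuesdays: 1973, 1979, 1984, 1990.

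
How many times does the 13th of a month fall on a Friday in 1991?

2

The 13th falls on a Friday when the month's 13th has weekday Fri.
Jan 13 is Sun; Feb 13 is Wed; Mar 13 is Wed; Apr 13 is Sat; May 13 is Mon; Jun 13 is Thu; Jul 13 is Sat; Aug 13 is Tue; Sep 13 is Fri ✓; Oct 13 is Sun; Nov 13 is Wed; Dec 13 is Fri ✓.
Friday the 13ths: Sep, Dec.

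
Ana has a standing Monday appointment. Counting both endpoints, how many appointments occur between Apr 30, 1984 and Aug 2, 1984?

14

Apr 30, 1984 is a Monday.
The range spans 95 days (inclusive of both endpoints).
95 = 7 × 13 + 4, so there are 13 full weeks plus 4 extra days.
Each full week contributes one Monday: 13 so far.
The 4 extra days are Monday, Tuesday, Wednesday, Thursday — 1 of them qualifies.
Total: 13 + 1 = 14.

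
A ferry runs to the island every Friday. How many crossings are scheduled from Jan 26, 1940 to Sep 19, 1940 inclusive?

34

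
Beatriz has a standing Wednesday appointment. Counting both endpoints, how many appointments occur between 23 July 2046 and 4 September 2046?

6

23 July 2046 is a Monday.
From 23 July 2046 to 4 September 2046 is 44 days inclusive.
44 = 7 × 6 + 2, so there are 6 full weeks plus 2 extra days.
Each full week contributes one Wednesday: 6 so far.
The 2 extra days are Monday, Tuesday — none qualify.
Total: 6 + 0 = 6.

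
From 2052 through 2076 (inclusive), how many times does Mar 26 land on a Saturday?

Day of week of March 26 in each year:
2052: Tue, 2053: Wed, 2054: Thu, 2055: Fri, 2056: Sun, 2057: Mon, 2058: Tue, 2059: Wed, 2060: Fri, 2061: Sat ✓, 2062: Sun, 2063: Mon, 2064: Wed, 2065: Thu, 2066: Fri, 2067: Sat ✓, 2068: Mon, 2069: Tue, 2070: Wed, 2071: Thu, 2072: Sat ✓, 2073: Sun, 2074: Mon, 2075: Tue, 2076: Thu
Saturdays: 2061, 2067, 2072.

3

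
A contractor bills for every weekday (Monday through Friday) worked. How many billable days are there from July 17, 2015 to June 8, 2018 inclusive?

756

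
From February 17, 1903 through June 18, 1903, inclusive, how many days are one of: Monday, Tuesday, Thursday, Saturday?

February 17, 1903 is a Tuesday.
That's 122 days from start to end, counting both.
122 = 7 × 17 + 3, so there are 17 full weeks plus 3 extra days.
Each full week contributes 4 days from the set (Mon, Tue, Thu, Sat): 17 × 4 = 68.
The 3 extra days are Tuesday, Wednesday, Thursday — 2 of them qualify.
Total: 68 + 2 = 70.

70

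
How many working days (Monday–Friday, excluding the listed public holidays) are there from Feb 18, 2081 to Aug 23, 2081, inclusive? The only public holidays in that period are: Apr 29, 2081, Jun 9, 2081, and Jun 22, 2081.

Feb 18, 2081 is a Tuesday.
That's 187 days from start to end, counting both.
187 = 7 × 26 + 5, so there are 26 full weeks plus 5 extra days.
Each full week contributes 5 weekdays (Mon–Fri): 26 × 5 = 130.
The 5 extra days are Tuesday, Wednesday, Thursday, Friday, Saturday — 4 of them qualify.
Total: 130 + 4 = 134.
Holidays: Apr 29, 2081 (Tue); Jun 9, 2081 (Mon); Jun 22, 2081 (Sun).
2 of the 3 holidays fall on weekdays; the rest are weekends and were already excluded.
Business days: 134 − 2 = 132.

132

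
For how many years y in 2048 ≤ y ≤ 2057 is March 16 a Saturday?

1

Day of week of March 16 in each year:
2048: Mon, 2049: Tue, 2050: Wed, 2051: Thu, 2052: Sat ✓, 2053: Sun, 2054: Mon, 2055: Tue, 2056: Thu, 2057: Fri
Saturdays: 2052.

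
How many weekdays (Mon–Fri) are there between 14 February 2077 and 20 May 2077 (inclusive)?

69 weekdays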